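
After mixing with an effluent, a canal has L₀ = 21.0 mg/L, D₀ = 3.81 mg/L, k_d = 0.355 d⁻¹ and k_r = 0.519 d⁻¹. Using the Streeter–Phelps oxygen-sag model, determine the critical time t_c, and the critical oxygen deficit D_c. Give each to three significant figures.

t_c ≈ 1.78 d; D_c ≈ 7.63 mg/L

t_c = [1/(k_r−k_d)] ln[(k_r/k_d)(1 − D₀(k_r−k_d)/(k_d L₀))]
= [1/(0.519−0.355)] ln[(0.519/0.355)(1 − 3.81×0.1640/(0.355×21.0))]
= (1/0.1640) ln[1.462 × 0.9162] = 6.098 × ln(1.339) = 6.098 × 0.2922 = 1.782 d.
D_c = (k_d/k_r) L₀ e^(−k_d t_c) = (0.355/0.519) × 21.0 × e^(−0.355×1.782) = 0.6840 × 21.0 × 0.5312 = 7.630 mg/L.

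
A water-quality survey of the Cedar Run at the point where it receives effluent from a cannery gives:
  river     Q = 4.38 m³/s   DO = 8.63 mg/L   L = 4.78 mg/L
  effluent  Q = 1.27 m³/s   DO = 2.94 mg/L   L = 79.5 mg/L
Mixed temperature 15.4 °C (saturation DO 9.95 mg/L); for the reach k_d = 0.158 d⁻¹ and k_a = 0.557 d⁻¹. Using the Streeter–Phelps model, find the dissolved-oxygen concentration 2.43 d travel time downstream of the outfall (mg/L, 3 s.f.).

Mixed DO = (4.38×8.63 + 1.27×2.94)/(4.38+1.27) = 41.53/5.650 = 7.351 mg/L.
Mixed L₀ = (4.38×4.78 + 1.27×79.5)/(5.650) = 121.9/5.650 = 21.58 mg/L.
Initial deficit D₀ = C_s − DO₀ = 9.95 − 7.351 = 2.599 mg/L.
D(2.43) = [0.158×21.58/(0.557−0.158)](e^(−0.158×2.43) − e^(−0.557×2.43)) + 2.599 e^(−0.557×2.43)
= 8.544 × (0.6812 − 0.2583) + 2.599 × 0.2583 = 4.284 mg/L.
DO = 9.95 − 4.284 = 5.666 mg/L.

DO ≈ 5.67 mg/L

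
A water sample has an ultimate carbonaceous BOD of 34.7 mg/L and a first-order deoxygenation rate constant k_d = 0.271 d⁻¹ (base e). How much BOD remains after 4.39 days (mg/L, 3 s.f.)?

L_t = L₀ e^(−k_d t) = 34.7 × e^(−0.271×4.39) = 34.7 × 0.3043 = 10.56 mg/L.

L ≈ 10.6 mg/L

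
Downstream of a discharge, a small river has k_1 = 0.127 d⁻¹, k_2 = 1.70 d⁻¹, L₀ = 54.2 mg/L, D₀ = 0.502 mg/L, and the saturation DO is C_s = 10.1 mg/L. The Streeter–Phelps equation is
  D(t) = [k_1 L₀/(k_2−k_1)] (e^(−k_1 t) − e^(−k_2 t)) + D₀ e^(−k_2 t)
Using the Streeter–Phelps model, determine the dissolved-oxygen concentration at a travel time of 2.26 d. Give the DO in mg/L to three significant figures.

k_1 L₀/(k_2−k_1) = 0.127×54.2/(1.70−0.127) = 6.883/1.573 = 4.376 mg/L.
e^(−k_1 t) = e^(−0.127×2.260) = 0.7505; e^(−k_2 t) = e^(−1.70×2.260) = 0.02145.
D = 4.376 × (0.7505 − 0.02145) + 0.502 × 0.02145 = 3.190 + 0.01077 = 3.201 mg/L.
DO = C_s − D = 10.1 − 3.201 = 6.899 mg/L.

DO ≈ 6.90 mg/L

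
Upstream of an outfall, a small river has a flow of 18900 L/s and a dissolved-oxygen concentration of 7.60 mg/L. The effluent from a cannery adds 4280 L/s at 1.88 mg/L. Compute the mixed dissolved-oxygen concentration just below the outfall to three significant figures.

6.54 mg/L

Flow-weighted mixing: C = (Q_r C_r + Q_w C_w)/(Q_r + Q_w)
= (18900×7.60 + 4280×1.88)/(18900 + 4280) = 151700/23180 = 6.544 mg/L.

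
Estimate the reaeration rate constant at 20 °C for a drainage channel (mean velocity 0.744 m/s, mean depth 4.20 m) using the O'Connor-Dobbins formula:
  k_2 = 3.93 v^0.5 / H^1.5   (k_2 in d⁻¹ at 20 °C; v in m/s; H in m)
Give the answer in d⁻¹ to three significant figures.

k_2 ≈ 0.394 d⁻¹

k_2 = 3.93 × 0.744^0.5 / 4.20^1.5 = 3.93 × 0.8626 / 8.607 = 0.3938 d⁻¹.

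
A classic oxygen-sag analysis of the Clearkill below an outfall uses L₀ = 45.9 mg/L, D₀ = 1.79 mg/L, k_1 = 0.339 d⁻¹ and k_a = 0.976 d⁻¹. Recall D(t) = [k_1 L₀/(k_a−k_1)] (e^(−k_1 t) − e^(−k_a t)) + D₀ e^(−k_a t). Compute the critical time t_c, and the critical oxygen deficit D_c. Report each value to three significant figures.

t_c ≈ 1.54 d; D_c ≈ 9.46 mg/L

t_c = [1/(k_a−k_1)] ln[(k_a/k_1)(1 − D₀(k_a−k_1)/(k_1 L₀))]
= [1/(0.976−0.339)] ln[(0.976/0.339)(1 − 1.79×0.6370/(0.339×45.9))]
= (1/0.6370) ln[2.879 × 0.9267] = 1.570 × ln(2.668) = 1.570 × 0.9814 = 1.541 d.
L(t_c) = L₀ e^(−k_1 t_c) = 45.9 × 0.5932 = 27.23 mg/L, and at the critical point k_a D_c = k_1 L, so D_c = (0.339/0.976) × 27.23 = 9.457 mg/L.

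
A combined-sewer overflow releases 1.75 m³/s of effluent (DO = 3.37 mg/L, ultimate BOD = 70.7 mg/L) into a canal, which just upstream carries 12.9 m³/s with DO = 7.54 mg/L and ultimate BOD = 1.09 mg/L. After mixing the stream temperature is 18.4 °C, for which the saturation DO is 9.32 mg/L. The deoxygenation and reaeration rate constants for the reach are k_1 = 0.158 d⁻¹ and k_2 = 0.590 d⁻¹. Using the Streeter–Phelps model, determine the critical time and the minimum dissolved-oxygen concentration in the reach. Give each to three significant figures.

t_c ≈ 0.537 d; minimum DO ≈ 7.01 mg/L

Mixed DO = (12.9×7.54 + 1.75×3.37)/(12.9+1.75) = 103.2/14.65 = 7.042 mg/L.
Mixed L₀ = (12.9×1.09 + 1.75×70.7)/(14.65) = 137.8/14.65 = 9.405 mg/L.
Initial deficit D₀ = C_s − DO₀ = 9.32 − 7.042 = 2.278 mg/L.
t_c = (1/0.4320) ln[(0.590/0.158)(1 − 2.278×0.4320/(0.158×9.405))] = 2.315 × ln(1.261) = 0.5371 d.
D_c = (0.158/0.590) × 9.405 × e^(−0.158×0.5371) = 0.2678 × 9.405 × 0.9186 = 2.314 mg/L.
Minimum DO = 9.32 − 2.314 = 7.006 mg/L.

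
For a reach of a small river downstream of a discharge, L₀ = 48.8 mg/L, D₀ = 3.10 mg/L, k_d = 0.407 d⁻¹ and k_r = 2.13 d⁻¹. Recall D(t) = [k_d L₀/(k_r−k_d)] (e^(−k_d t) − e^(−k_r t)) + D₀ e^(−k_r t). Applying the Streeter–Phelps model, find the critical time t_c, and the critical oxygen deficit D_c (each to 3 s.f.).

With k_r/k_d = 5.233 and 1 − D₀(k_r−k_d)/(k_d L₀) = 0.7311,
t_c = ln(5.233 × 0.7311) / (2.13 − 0.407) = ln(3.826) / 1.723 = 1.342/1.723 = 0.7788 d.
D_c = (k_d/k_r) L₀ e^(−k_d t_c) = (0.407/2.13) × 48.8 × e^(−0.407×0.7788) = 0.1911 × 48.8 × 0.7284 = 6.792 mg/L.

t_c ≈ 0.779 d; D_c ≈ 6.79 mg/L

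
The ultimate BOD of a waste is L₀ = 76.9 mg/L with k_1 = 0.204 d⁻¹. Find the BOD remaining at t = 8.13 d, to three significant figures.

L ≈ 14.6 mg/L

L_t = L₀ e^(−k_1 t) = 76.9 × e^(−0.204×8.13) = 76.9 × 0.1904 = 14.64 mg/L.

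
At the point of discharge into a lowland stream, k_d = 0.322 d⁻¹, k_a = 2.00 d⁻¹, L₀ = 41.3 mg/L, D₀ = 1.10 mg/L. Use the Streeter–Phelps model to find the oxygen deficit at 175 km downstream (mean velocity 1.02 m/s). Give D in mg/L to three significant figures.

D ≈ 4.05 mg/L

Travel time t = x/v = 175 km / (1.02 m/s) = 175000 m / 1.02 m/s = 171600 s = 1.986 d.
k_d L₀/(k_a−k_d) = 0.322×41.3/(2.00−0.322) = 13.30/1.678 = 7.925 mg/L.
e^(−k_d t) = e^(−0.322×1.986) = 0.5276; e^(−k_a t) = e^(−2.00×1.986) = 0.01885.
D = 7.925 × (0.5276 − 0.01885) + 1.10 × 0.01885 = 4.032 + 0.02073 = 4.053 mg/L.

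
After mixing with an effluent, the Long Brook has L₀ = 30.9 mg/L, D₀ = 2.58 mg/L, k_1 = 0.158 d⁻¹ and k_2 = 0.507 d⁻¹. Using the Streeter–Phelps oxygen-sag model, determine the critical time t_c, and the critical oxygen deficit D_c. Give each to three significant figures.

At the critical point dD/dt = 0, so k_1 L₀ e^(−k_1 t) = k_2 D. Substituting D(t) from the Streeter–Phelps equation and solving for t gives
t_c = ln[(k_2/k_1)(1 − D₀(k_2−k_1)/(k_1 L₀))] / (k_2−k_1).
Here k_2−k_1 = 0.3490 d⁻¹ and 1 − D₀(k_2−k_1)/(k_1 L₀) = 1 − 2.58×0.3490/(0.158×30.9) = 0.8156, so
t_c = ln(3.209 × 0.8156) / 0.3490 = 0.9620 / 0.3490 = 2.757 d.
L(t_c) = L₀ e^(−k_1 t_c) = 30.9 × 0.6469 = 19.99 mg/L, and at the critical point k_2 D_c = k_1 L, so D_c = (0.158/0.507) × 19.99 = 6.230 mg/L.

t_c ≈ 2.76 d; D_c ≈ 6.23 mg/L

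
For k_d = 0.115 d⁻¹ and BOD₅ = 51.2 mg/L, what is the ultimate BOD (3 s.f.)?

BOD₅ = L₀(1 − e^(−5k_d)) ⇒ L₀ = BOD₅ / (1 − e^(−5×0.115))
= 51.2 / (1 − 0.5627) = 51.2 / 0.4373 = 117.1 mg/L.

L₀ ≈ 117 mg/L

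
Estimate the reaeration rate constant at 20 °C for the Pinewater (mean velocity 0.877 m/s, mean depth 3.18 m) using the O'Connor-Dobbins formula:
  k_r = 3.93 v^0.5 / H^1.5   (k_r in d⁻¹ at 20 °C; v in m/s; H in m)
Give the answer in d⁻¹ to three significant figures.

k_r ≈ 0.649 d⁻¹

k_r = 3.93 × 0.877^0.5 / 3.18^1.5 = 3.93 × 0.9365 / 5.671 = 0.6490 d⁻¹.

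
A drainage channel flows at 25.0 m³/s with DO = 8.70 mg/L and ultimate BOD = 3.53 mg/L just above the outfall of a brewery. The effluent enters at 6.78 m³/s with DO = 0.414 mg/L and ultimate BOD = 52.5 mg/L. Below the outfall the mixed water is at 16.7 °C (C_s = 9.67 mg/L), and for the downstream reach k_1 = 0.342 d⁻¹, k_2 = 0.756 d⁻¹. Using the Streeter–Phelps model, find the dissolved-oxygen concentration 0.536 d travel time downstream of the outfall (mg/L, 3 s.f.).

Mixed DO = (25.0×8.70 + 6.78×0.414)/(25.0+6.78) = 220.3/31.78 = 6.932 mg/L.
Mixed L₀ = (25.0×3.53 + 6.78×52.5)/(31.78) = 444.2/31.78 = 13.98 mg/L.
Initial deficit D₀ = C_s − DO₀ = 9.67 − 6.932 = 2.738 mg/L.
D(0.536) = [0.342×13.98/(0.756−0.342)](e^(−0.342×0.536) − e^(−0.756×0.536)) + 2.738 e^(−0.756×0.536)
= 11.55 × (0.8325 − 0.6668) + 2.738 × 0.6668 = 3.739 mg/L.
DO = 9.67 − 3.739 = 5.931 mg/L.

DO ≈ 5.93 mg/L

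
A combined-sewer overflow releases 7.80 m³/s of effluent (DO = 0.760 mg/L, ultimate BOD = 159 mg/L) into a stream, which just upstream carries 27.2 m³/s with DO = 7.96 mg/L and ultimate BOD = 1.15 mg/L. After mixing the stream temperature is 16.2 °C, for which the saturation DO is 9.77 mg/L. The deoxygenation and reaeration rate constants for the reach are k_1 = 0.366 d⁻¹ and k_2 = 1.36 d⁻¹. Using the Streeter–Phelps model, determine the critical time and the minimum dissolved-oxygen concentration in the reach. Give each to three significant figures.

Mixed DO = (27.2×7.96 + 7.80×0.760)/(27.2+7.80) = 222.4/35.00 = 6.355 mg/L.
Mixed L₀ = (27.2×1.15 + 7.80×159)/(35.00) = 1271/35.00 = 36.33 mg/L.
Initial deficit D₀ = C_s − DO₀ = 9.77 − 6.355 = 3.415 mg/L.
t_c = (1/0.9940) ln[(1.36/0.366)(1 − 3.415×0.9940/(0.366×36.33))] = 1.006 × ln(2.767) = 1.024 d.
D_c = (0.366/1.36) × 36.33 × e^(−0.366×1.024) = 0.2691 × 36.33 × 0.6874 = 6.721 mg/L.
Minimum DO = 9.77 − 6.721 = 3.049 mg/L.

t_c ≈ 1.02 d; minimum DO ≈ 3.05 mg/L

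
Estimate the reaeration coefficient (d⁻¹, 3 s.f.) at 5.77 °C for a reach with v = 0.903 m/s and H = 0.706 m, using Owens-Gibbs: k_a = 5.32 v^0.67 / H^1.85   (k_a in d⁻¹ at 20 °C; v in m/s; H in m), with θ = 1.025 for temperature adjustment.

k_a ≈ 6.66 d⁻¹

k_a(20) = 5.32 × 0.903^0.67 / 0.706^1.85 = 5.32 × 0.9339 / 0.5252 = 9.461 d⁻¹.
k_a(5.77) = 9.461 × 1.025^(5.77−20) = 9.461 × 0.7037 = 6.658 d⁻¹.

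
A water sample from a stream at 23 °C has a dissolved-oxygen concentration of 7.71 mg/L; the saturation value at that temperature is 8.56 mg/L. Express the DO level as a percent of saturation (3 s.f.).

90.1 % saturation

% saturation = C/C_s × 100 = 7.71/8.56 × 100 = 90.1 %.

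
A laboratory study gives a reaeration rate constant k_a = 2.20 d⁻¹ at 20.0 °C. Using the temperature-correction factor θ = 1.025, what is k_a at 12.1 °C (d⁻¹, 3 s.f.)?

k_a(T₂) = k_a(T₁) · θ^(T₂−T₁) = 2.20 × 1.025^(12.1−20.0)
= 2.20 × 1.025^-7.90 = 2.20 × 0.8228 = 1.810 d⁻¹.

k_a ≈ 1.81 d⁻¹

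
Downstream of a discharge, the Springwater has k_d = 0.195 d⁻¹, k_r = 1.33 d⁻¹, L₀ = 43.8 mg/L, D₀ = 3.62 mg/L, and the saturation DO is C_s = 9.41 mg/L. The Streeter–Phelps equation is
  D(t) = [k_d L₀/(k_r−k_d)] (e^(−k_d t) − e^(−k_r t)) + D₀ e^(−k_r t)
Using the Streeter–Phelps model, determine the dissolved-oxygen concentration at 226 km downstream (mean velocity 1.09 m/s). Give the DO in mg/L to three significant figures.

Travel time t = x/v = 226 km / (1.09 m/s) = 226000 m / 1.09 m/s = 207300 s = 2.400 d.
k_d L₀/(k_r−k_d) = 0.195×43.8/(1.33−0.195) = 8.541/1.135 = 7.525 mg/L.
e^(−k_d t) = e^(−0.195×2.400) = 0.6263; e^(−k_r t) = e^(−1.33×2.400) = 0.04110.
D = 7.525 × (0.6263 − 0.04110) + 3.62 × 0.04110 = 4.404 + 0.1488 = 4.552 mg/L.
DO = C_s − D = 9.41 − 4.552 = 4.858 mg/L.

DO ≈ 4.86 mg/L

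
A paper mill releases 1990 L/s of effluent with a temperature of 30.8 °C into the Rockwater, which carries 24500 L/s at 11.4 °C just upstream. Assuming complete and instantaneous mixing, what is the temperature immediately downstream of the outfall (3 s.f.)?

Flow-weighted mixing: C = (Q_r C_r + Q_w C_w)/(Q_r + Q_w)
= (24500×11.4 + 1990×30.8)/(24500 + 1990) = 340600/26490 = 12.86 °C.

12.9 °C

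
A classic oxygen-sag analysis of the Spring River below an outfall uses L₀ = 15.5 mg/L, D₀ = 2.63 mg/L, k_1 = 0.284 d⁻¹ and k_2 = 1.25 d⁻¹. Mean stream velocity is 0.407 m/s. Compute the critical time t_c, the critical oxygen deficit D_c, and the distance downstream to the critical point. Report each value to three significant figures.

With k_2/k_1 = 4.401 and 1 − D₀(k_2−k_1)/(k_1 L₀) = 0.4229,
t_c = ln(4.401 × 0.4229) / (1.25 − 0.284) = ln(1.861) / 0.9660 = 0.6212/0.9660 = 0.6431 d.
L(t_c) = L₀ e^(−k_1 t_c) = 15.5 × 0.8331 = 12.91 mg/L, and at the critical point k_2 D_c = k_1 L, so D_c = (0.284/1.25) × 12.91 = 2.934 mg/L.
x_c = v t_c = 0.407 m/s × 0.6431 d × 86400 s/d = 22610 m ≈ 22.6 km.

t_c ≈ 0.643 d; D_c ≈ 2.93 mg/L; x_c ≈ 22.6 km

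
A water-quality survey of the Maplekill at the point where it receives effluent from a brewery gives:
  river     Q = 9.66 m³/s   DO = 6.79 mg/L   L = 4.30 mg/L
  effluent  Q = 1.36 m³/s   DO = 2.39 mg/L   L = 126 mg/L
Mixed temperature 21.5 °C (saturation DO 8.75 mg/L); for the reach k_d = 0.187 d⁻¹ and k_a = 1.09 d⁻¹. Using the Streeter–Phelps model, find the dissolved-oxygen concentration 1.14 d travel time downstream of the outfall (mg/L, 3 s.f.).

Mixed DO = (9.66×6.79 + 1.36×2.39)/(9.66+1.36) = 68.84/11.02 = 6.247 mg/L.
Mixed L₀ = (9.66×4.30 + 1.36×126)/(11.02) = 212.9/11.02 = 19.32 mg/L.
Initial deficit D₀ = C_s − DO₀ = 8.75 − 6.247 = 2.503 mg/L.
D(1.14) = [0.187×19.32/(1.09−0.187)](e^(−0.187×1.14) − e^(−1.09×1.14)) + 2.503 e^(−1.09×1.14)
= 4.001 × (0.8080 − 0.2886) + 2.503 × 0.2886 = 2.800 mg/L.
DO = 8.75 − 2.800 = 5.950 mg/L.

DO ≈ 5.95 mg/L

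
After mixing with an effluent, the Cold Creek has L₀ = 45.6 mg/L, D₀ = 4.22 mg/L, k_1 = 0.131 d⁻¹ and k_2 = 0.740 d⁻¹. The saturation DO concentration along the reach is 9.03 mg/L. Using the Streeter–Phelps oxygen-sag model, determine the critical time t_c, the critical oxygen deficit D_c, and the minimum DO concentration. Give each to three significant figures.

t_c ≈ 1.92 d; D_c ≈ 6.28 mg/L; min DO ≈ 2.75 mg/L

t_c = [1/(k_2−k_1)] ln[(k_2/k_1)(1 − D₀(k_2−k_1)/(k_1 L₀))]
= [1/(0.740−0.131)] ln[(0.740/0.131)(1 − 4.22×0.6090/(0.131×45.6))]
= (1/0.6090) ln[5.649 × 0.5698] = 1.642 × ln(3.219) = 1.642 × 1.169 = 1.919 d.
D_c = (k_1/k_2) L₀ e^(−k_1 t_c) = (0.131/0.740) × 45.6 × e^(−0.131×1.919) = 0.1770 × 45.6 × 0.7777 = 6.278 mg/L.
Minimum DO = C_s − D_c = 9.03 − 6.278 = 2.752 mg/L.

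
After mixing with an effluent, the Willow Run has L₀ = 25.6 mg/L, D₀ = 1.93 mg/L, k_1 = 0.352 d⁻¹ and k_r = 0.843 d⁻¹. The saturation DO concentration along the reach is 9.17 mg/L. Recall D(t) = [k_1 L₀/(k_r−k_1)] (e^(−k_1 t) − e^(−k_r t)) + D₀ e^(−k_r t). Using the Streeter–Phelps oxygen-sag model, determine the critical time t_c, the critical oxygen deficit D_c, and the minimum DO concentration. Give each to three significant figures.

t_c ≈ 1.55 d; D_c ≈ 6.19 mg/L; min DO ≈ 2.98 mg/L

t_c = [1/(k_r−k_1)] ln[(k_r/k_1)(1 − D₀(k_r−k_1)/(k_1 L₀))]
= [1/(0.843−0.352)] ln[(0.843/0.352)(1 − 1.93×0.4910/(0.352×25.6))]
= (1/0.4910) ln[2.395 × 0.8948] = 2.037 × ln(2.143) = 2.037 × 0.7622 = 1.552 d.
L(t_c) = L₀ e^(−k_1 t_c) = 25.6 × 0.5790 = 14.82 mg/L, and at the critical point k_r D_c = k_1 L, so D_c = (0.352/0.843) × 14.82 = 6.189 mg/L.
Minimum DO = C_s − D_c = 9.17 − 6.189 = 2.981 mg/L.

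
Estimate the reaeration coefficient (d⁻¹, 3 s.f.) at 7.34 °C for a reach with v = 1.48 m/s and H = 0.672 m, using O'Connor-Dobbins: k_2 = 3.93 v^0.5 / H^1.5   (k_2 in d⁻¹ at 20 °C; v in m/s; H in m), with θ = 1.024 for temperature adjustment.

k_2 ≈ 6.43 d⁻¹

k_2(20) = 3.93 × 1.48^0.5 / 0.672^1.5 = 3.93 × 1.217 / 0.5509 = 8.679 d⁻¹.
k_2(7.34) = 8.679 × 1.024^(7.34−20) = 8.679 × 0.7406 = 6.428 d⁻¹.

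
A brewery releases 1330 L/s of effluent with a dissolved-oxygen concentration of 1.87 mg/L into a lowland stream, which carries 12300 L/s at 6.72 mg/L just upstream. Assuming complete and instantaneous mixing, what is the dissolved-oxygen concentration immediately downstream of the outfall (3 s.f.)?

6.25 mg/L

Flow-weighted mixing: C = (Q_r C_r + Q_w C_w)/(Q_r + Q_w)
= (12300×6.72 + 1330×1.87)/(12300 + 1330) = 85140/13630 = 6.247 mg/L.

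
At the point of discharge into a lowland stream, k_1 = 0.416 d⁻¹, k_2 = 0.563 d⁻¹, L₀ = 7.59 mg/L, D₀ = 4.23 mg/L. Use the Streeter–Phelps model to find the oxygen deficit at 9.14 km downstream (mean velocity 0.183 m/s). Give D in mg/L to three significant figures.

D ≈ 4.43 mg/L

Travel time t = x/v = 9.14 km / (0.183 m/s) = 9140 m / 0.183 m/s = 49950 s = 0.5781 d.
k_1 L₀/(k_2−k_1) = 0.416×7.59/(0.563−0.416) = 3.157/0.1470 = 21.48 mg/L.
e^(−k_1 t) = e^(−0.416×0.5781) = 0.7863; e^(−k_2 t) = e^(−0.563×0.5781) = 0.7222.
D = 21.48 × (0.7863 − 0.7222) + 4.23 × 0.7222 = 1.376 + 3.055 = 4.431 mg/L.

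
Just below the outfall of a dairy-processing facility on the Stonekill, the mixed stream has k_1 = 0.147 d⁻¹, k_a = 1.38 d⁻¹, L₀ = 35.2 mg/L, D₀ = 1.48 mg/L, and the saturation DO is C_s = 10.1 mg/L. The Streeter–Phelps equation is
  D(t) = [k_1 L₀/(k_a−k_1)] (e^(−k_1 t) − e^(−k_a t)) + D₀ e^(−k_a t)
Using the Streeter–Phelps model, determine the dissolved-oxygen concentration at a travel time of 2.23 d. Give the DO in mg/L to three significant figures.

k_1 L₀/(k_a−k_1) = 0.147×35.2/(1.38−0.147) = 5.174/1.233 = 4.197 mg/L.
e^(−k_1 t) = e^(−0.147×2.230) = 0.7205; e^(−k_a t) = e^(−1.38×2.230) = 0.04608.
D = 4.197 × (0.7205 − 0.04608) + 1.48 × 0.04608 = 2.830 + 0.06820 = 2.898 mg/L.
DO = C_s − D = 10.1 − 2.898 = 7.202 mg/L.

DO ≈ 7.20 mg/L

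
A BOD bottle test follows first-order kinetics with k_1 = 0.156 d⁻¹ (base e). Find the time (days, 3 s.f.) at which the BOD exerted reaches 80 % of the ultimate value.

t ≈ 10.3 d

y/L₀ = 1 − e^(−k_1 t) = 0.80 ⇒ e^(−k_1 t) = 0.200
t = −ln(0.200) / 0.156 = 1.609 / 0.156 = 10.32 d.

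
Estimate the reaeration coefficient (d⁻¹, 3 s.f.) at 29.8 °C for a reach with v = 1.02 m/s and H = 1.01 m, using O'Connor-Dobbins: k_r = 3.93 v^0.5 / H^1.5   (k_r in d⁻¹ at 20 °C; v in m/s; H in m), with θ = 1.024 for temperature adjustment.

k_r(20) = 3.93 × 1.02^0.5 / 1.01^1.5 = 3.93 × 1.010 / 1.015 = 3.910 d⁻¹.
k_r(29.8) = 3.910 × 1.024^(29.8−20) = 3.910 × 1.262 = 4.933 d⁻¹.

k_r ≈ 4.93 d⁻¹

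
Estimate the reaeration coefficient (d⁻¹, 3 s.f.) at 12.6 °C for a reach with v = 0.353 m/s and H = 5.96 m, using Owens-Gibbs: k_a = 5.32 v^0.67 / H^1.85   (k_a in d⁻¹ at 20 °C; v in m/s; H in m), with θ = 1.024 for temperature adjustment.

k_a(20) = 5.32 × 0.353^0.67 / 5.96^1.85 = 5.32 × 0.4977 / 27.18 = 0.09744 d⁻¹.
k_a(12.6) = 0.09744 × 1.024^(12.6−20) = 0.09744 × 0.8390 = 0.08175 d⁻¹.

k_a ≈ 0.0818 d⁻¹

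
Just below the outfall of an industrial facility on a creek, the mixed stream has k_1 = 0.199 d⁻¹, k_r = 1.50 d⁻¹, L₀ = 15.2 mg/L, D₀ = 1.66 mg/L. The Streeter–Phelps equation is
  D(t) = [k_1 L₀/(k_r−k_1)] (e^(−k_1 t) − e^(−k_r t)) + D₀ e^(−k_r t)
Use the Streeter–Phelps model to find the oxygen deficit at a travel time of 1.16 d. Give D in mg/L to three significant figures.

k_1 L₀/(k_r−k_1) = 0.199×15.2/(1.50−0.199) = 3.025/1.301 = 2.325 mg/L.
e^(−k_1 t) = e^(−0.199×1.160) = 0.7939; e^(−k_r t) = e^(−1.50×1.160) = 0.1755.
D = 2.325 × (0.7939 − 0.1755) + 1.66 × 0.1755 = 1.438 + 0.2914 = 1.729 mg/L.

D ≈ 1.73 mg/L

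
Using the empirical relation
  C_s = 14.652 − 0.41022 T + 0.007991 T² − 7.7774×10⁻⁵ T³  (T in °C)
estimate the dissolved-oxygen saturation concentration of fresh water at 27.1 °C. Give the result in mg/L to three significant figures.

C_s ≈ 7.86 mg/L

C_s = 14.652 − 0.41022×27.1 + 0.007991×27.1² − 7.7774×10⁻⁵×27.1³ = 7.856 mg/L.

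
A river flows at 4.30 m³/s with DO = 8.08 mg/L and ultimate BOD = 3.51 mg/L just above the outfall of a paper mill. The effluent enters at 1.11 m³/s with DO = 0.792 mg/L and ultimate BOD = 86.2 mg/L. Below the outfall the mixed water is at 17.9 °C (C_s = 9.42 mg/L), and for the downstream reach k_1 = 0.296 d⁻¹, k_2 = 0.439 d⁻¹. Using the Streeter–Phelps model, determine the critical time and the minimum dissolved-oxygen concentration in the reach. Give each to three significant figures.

Mixed DO = (4.30×8.08 + 1.11×0.792)/(4.30+1.11) = 35.62/5.410 = 6.585 mg/L.
Mixed L₀ = (4.30×3.51 + 1.11×86.2)/(5.410) = 110.8/5.410 = 20.48 mg/L.
Initial deficit D₀ = C_s − DO₀ = 9.42 − 6.585 = 2.835 mg/L.
t_c = (1/0.1430) ln[(0.439/0.296)(1 − 2.835×0.1430/(0.296×20.48))] = 6.993 × ln(1.384) = 2.272 d.
D_c = (0.296/0.439) × 20.48 × e^(−0.296×2.272) = 0.6743 × 20.48 × 0.5104 = 7.047 mg/L.
Minimum DO = 9.42 − 7.047 = 2.373 mg/L.

t_c ≈ 2.27 d; minimum DO ≈ 2.37 mg/L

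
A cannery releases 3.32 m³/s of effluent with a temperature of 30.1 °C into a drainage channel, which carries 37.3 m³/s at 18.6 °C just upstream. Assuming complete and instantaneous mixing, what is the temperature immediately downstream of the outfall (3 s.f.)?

Flow-weighted mixing: C = (Q_r C_r + Q_w C_w)/(Q_r + Q_w)
= (37.3×18.6 + 3.32×30.1)/(37.3 + 3.32) = 793.7/40.62 = 19.54 °C.

19.5 °C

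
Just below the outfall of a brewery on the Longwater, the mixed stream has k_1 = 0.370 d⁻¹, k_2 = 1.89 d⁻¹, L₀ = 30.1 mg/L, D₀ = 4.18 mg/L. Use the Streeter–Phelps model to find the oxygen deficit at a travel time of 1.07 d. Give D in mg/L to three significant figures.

k_1 L₀/(k_2−k_1) = 0.370×30.1/(1.89−0.370) = 11.14/1.520 = 7.327 mg/L.
e^(−k_1 t) = e^(−0.370×1.070) = 0.6731; e^(−k_2 t) = e^(−1.89×1.070) = 0.1324.
D = 7.327 × (0.6731 − 0.1324) + 4.18 × 0.1324 = 3.962 + 0.5532 = 4.515 mg/L.

D ≈ 4.52 mg/L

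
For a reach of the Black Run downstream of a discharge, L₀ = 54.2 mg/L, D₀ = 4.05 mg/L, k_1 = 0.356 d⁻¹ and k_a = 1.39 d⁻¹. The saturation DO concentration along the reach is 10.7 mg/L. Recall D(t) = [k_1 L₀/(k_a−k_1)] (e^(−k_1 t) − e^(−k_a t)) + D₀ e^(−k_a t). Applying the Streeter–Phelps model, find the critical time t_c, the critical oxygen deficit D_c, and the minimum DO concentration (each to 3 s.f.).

t_c ≈ 1.08 d; D_c ≈ 9.45 mg/L; min DO ≈ 1.25 mg/L

t_c = [1/(k_a−k_1)] ln[(k_a/k_1)(1 − D₀(k_a−k_1)/(k_1 L₀))]
= [1/(1.39−0.356)] ln[(1.39/0.356)(1 − 4.05×1.034/(0.356×54.2))]
= (1/1.034) ln[3.904 × 0.7830] = 0.9671 × ln(3.057) = 0.9671 × 1.117 = 1.081 d.
L(t_c) = L₀ e^(−k_1 t_c) = 54.2 × 0.6806 = 36.89 mg/L, and at the critical point k_a D_c = k_1 L, so D_c = (0.356/1.39) × 36.89 = 9.448 mg/L.
Minimum DO = C_s − D_c = 10.7 − 9.448 = 1.252 mg/L.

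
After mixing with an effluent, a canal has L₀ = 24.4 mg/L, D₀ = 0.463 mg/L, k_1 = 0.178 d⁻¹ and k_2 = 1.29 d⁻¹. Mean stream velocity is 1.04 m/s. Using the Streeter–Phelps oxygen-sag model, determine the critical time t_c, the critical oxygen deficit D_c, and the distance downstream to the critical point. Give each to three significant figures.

At the critical point dD/dt = 0, so k_1 L₀ e^(−k_1 t) = k_2 D. Substituting D(t) from the Streeter–Phelps equation and solving for t gives
t_c = ln[(k_2/k_1)(1 − D₀(k_2−k_1)/(k_1 L₀))] / (k_2−k_1).
Here k_2−k_1 = 1.112 d⁻¹ and 1 − D₀(k_2−k_1)/(k_1 L₀) = 1 − 0.463×1.112/(0.178×24.4) = 0.8815, so
t_c = ln(7.247 × 0.8815) / 1.112 = 1.854 / 1.112 = 1.668 d.
L(t_c) = L₀ e^(−k_1 t_c) = 24.4 × 0.7432 = 18.13 mg/L, and at the critical point k_2 D_c = k_1 L, so D_c = (0.178/1.29) × 18.13 = 2.502 mg/L.
x_c = v t_c = 1.04 m/s × 1.668 d × 86400 s/d = 149800 m ≈ 150 km.

t_c ≈ 1.67 d; D_c ≈ 2.50 mg/L; x_c ≈ 150 km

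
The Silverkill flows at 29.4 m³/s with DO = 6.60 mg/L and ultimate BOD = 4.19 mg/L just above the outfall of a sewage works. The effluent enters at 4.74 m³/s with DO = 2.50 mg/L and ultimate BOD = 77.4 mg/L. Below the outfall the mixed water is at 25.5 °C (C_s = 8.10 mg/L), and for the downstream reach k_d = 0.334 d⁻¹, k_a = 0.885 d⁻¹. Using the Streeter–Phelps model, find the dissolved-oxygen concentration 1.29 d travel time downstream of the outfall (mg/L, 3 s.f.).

Mixed DO = (29.4×6.60 + 4.74×2.50)/(29.4+4.74) = 205.9/34.14 = 6.031 mg/L.
Mixed L₀ = (29.4×4.19 + 4.74×77.4)/(34.14) = 490.1/34.14 = 14.35 mg/L.
Initial deficit D₀ = C_s − DO₀ = 8.10 − 6.031 = 2.069 mg/L.
D(1.29) = [0.334×14.35/(0.885−0.334)](e^(−0.334×1.29) − e^(−0.885×1.29)) + 2.069 e^(−0.885×1.29)
= 8.701 × (0.6499 − 0.3193) + 2.069 × 0.3193 = 3.538 mg/L.
DO = 8.10 − 3.538 = 4.562 mg/L.

DO ≈ 4.56 mg/L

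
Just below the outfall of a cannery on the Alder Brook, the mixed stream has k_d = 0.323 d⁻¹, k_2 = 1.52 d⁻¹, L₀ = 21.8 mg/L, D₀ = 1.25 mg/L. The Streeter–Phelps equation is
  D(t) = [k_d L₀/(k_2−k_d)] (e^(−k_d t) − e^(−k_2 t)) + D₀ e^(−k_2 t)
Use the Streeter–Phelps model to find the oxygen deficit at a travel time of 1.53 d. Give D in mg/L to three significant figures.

D ≈ 3.14 mg/L

k_d L₀/(k_2−k_d) = 0.323×21.8/(1.52−0.323) = 7.041/1.197 = 5.883 mg/L.
e^(−k_d t) = e^(−0.323×1.530) = 0.6101; e^(−k_2 t) = e^(−1.52×1.530) = 0.09772.
D = 5.883 × (0.6101 − 0.09772) + 1.25 × 0.09772 = 3.014 + 0.1222 = 3.136 mg/L.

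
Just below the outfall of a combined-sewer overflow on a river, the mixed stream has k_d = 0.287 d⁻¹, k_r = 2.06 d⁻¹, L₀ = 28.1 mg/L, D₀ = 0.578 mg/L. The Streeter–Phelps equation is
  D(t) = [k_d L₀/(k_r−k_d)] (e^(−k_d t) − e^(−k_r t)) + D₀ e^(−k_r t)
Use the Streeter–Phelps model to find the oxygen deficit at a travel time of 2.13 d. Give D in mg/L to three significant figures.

D ≈ 2.42 mg/L

k_d L₀/(k_r−k_d) = 0.287×28.1/(2.06−0.287) = 8.065/1.773 = 4.549 mg/L.
e^(−k_d t) = e^(−0.287×2.130) = 0.5426; e^(−k_r t) = e^(−2.06×2.130) = 0.01243.
D = 4.549 × (0.5426 − 0.01243) + 0.578 × 0.01243 = 2.412 + 0.007183 = 2.419 mg/L.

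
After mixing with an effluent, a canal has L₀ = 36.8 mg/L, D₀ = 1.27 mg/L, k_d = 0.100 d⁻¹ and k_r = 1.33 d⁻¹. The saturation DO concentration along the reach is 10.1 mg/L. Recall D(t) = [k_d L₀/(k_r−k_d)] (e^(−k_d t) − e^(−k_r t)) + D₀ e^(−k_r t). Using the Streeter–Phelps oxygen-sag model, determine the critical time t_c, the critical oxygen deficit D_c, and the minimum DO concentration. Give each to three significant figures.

t_c = [1/(k_r−k_d)] ln[(k_r/k_d)(1 − D₀(k_r−k_d)/(k_d L₀))]
= [1/(1.33−0.100)] ln[(1.33/0.100)(1 − 1.27×1.230/(0.100×36.8))]
= (1/1.230) ln[13.30 × 0.5755] = 0.8130 × ln(7.654) = 0.8130 × 2.035 = 1.655 d.
L(t_c) = L₀ e^(−k_d t_c) = 36.8 × 0.8475 = 31.19 mg/L, and at the critical point k_r D_c = k_d L, so D_c = (0.100/1.33) × 31.19 = 2.345 mg/L.
Minimum DO = C_s − D_c = 10.1 − 2.345 = 7.755 mg/L.

t_c ≈ 1.65 d; D_c ≈ 2.34 mg/L; min DO ≈ 7.76 mg/L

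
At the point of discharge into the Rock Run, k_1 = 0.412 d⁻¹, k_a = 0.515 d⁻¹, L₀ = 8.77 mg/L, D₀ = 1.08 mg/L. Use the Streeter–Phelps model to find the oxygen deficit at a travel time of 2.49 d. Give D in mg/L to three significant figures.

k_1 L₀/(k_a−k_1) = 0.412×8.77/(0.515−0.412) = 3.613/0.1030 = 35.08 mg/L.
e^(−k_1 t) = e^(−0.412×2.490) = 0.3585; e^(−k_a t) = e^(−0.515×2.490) = 0.2774.
D = 35.08 × (0.3585 − 0.2774) + 1.08 × 0.2774 = 2.845 + 0.2996 = 3.144 mg/L.

D ≈ 3.14 mg/L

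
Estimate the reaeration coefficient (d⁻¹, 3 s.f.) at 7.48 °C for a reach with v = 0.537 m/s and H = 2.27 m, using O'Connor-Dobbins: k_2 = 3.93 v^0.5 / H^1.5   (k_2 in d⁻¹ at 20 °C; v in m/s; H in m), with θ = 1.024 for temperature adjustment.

k_2(20) = 3.93 × 0.537^0.5 / 2.27^1.5 = 3.93 × 0.7328 / 3.420 = 0.8421 d⁻¹.
k_2(7.48) = 0.8421 × 1.024^(7.48−20) = 0.8421 × 0.7431 = 0.6257 d⁻¹.

k_2 ≈ 0.626 d⁻¹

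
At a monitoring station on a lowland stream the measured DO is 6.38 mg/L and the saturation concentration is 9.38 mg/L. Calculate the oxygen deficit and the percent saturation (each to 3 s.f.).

D ≈ 3.00 mg/L; 68.0 % saturation

D = C_s − C = 9.38 − 6.38 = 3.00 mg/L.
% saturation = 6.38/9.38 × 100 = 68.0 %.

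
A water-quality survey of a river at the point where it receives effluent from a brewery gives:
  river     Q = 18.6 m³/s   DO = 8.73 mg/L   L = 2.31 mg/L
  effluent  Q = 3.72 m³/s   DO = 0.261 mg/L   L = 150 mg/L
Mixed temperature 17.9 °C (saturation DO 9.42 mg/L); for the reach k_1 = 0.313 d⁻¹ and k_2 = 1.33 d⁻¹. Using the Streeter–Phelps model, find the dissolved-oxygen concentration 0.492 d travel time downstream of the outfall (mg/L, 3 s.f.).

Mixed DO = (18.6×8.73 + 3.72×0.261)/(18.6+3.72) = 163.3/22.32 = 7.319 mg/L.
Mixed L₀ = (18.6×2.31 + 3.72×150)/(22.32) = 601.0/22.32 = 26.93 mg/L.
Initial deficit D₀ = C_s − DO₀ = 9.42 − 7.319 = 2.101 mg/L.
D(0.492) = [0.313×26.93/(1.33−0.313)](e^(−0.313×0.492) − e^(−1.33×0.492)) + 2.101 e^(−1.33×0.492)
= 8.287 × (0.8573 − 0.5198) + 2.101 × 0.5198 = 3.889 mg/L.
DO = 9.42 − 3.889 = 5.531 mg/L.

DO ≈ 5.53 mg/L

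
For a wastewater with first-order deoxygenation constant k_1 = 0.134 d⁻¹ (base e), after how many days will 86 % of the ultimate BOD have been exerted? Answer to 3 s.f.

y/L₀ = 1 − e^(−k_1 t) = 0.86 ⇒ e^(−k_1 t) = 0.140
t = −ln(0.140) / 0.134 = 1.966 / 0.134 = 14.67 d.

t ≈ 14.7 d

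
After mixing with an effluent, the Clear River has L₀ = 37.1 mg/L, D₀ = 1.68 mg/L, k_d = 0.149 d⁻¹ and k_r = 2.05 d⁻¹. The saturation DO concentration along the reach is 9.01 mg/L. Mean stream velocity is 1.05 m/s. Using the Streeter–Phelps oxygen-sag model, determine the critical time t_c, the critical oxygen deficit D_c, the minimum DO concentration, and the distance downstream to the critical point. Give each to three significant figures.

With k_r/k_d = 13.76 and 1 − D₀(k_r−k_d)/(k_d L₀) = 0.4223,
t_c = ln(13.76 × 0.4223) / (2.05 − 0.149) = ln(5.810) / 1.901 = 1.760/1.901 = 0.9256 d.
D_c = (k_d/k_r) L₀ e^(−k_d t_c) = (0.149/2.05) × 37.1 × e^(−0.149×0.9256) = 0.07268 × 37.1 × 0.8712 = 2.349 mg/L.
Minimum DO = C_s − D_c = 9.01 − 2.349 = 6.661 mg/L.
x_c = v t_c = 1.05 m/s × 0.9256 d × 86400 s/d = 83970 m ≈ 84.0 km.

t_c ≈ 0.926 d; D_c ≈ 2.35 mg/L; min DO ≈ 6.66 mg/L; x_c ≈ 84.0 km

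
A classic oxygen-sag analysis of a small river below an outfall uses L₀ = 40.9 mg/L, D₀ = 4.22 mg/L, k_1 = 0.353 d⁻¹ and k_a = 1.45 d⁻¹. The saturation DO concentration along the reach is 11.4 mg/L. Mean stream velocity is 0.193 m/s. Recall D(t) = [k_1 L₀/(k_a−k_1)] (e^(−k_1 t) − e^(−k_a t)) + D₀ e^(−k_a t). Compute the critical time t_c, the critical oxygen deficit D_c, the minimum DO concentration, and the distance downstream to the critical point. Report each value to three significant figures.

t_c ≈ 0.935 d; D_c ≈ 7.16 mg/L; min DO ≈ 4.24 mg/L; x_c ≈ 15.6 km

At the critical point dD/dt = 0, so k_1 L₀ e^(−k_1 t) = k_a D. Substituting D(t) from the Streeter–Phelps equation and solving for t gives
t_c = ln[(k_a/k_1)(1 − D₀(k_a−k_1)/(k_1 L₀))] / (k_a−k_1).
Here k_a−k_1 = 1.097 d⁻¹ and 1 − D₀(k_a−k_1)/(k_1 L₀) = 1 − 4.22×1.097/(0.353×40.9) = 0.6794, so
t_c = ln(4.108 × 0.6794) / 1.097 = 1.026 / 1.097 = 0.9355 d.
L(t_c) = L₀ e^(−k_1 t_c) = 40.9 × 0.7188 = 29.40 mg/L, and at the critical point k_a D_c = k_1 L, so D_c = (0.353/1.45) × 29.40 = 7.157 mg/L.
Minimum DO = C_s − D_c = 11.4 − 7.157 = 4.243 mg/L.
x_c = v t_c = 0.193 m/s × 0.9355 d × 86400 s/d = 15600 m ≈ 15.6 km.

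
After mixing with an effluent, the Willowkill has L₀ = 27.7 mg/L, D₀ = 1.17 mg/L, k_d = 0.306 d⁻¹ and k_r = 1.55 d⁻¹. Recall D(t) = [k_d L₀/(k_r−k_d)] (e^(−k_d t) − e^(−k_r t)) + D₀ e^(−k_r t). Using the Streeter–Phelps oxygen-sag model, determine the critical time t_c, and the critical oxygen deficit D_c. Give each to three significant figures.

t_c ≈ 1.15 d; D_c ≈ 3.84 mg/L

With k_r/k_d = 5.065 and 1 − D₀(k_r−k_d)/(k_d L₀) = 0.8283,
t_c = ln(5.065 × 0.8283) / (1.55 − 0.306) = ln(4.196) / 1.244 = 1.434/1.244 = 1.153 d.
L(t_c) = L₀ e^(−k_d t_c) = 27.7 × 0.7028 = 19.47 mg/L, and at the critical point k_r D_c = k_d L, so D_c = (0.306/1.55) × 19.47 = 3.843 mg/L.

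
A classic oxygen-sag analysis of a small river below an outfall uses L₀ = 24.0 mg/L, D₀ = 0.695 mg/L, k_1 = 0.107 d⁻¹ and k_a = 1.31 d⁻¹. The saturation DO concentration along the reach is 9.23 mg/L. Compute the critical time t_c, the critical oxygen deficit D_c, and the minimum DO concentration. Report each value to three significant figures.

t_c ≈ 1.75 d; D_c ≈ 1.62 mg/L; min DO ≈ 7.61 mg/L

With k_a/k_1 = 12.24 and 1 − D₀(k_a−k_1)/(k_1 L₀) = 0.6744,
t_c = ln(12.24 × 0.6744) / (1.31 − 0.107) = ln(8.257) / 1.203 = 2.111/1.203 = 1.755 d.
D_c = (k_1/k_a) L₀ e^(−k_1 t_c) = (0.107/1.31) × 24.0 × e^(−0.107×1.755) = 0.08168 × 24.0 × 0.8288 = 1.625 mg/L.
Minimum DO = C_s − D_c = 9.23 − 1.625 = 7.605 mg/L.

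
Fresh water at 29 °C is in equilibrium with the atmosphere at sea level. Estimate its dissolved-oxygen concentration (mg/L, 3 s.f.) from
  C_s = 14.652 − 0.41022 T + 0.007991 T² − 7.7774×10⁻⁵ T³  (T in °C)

C_s ≈ 7.58 mg/L

C_s = 14.652 − 0.41022×29 + 0.007991×29² − 7.7774×10⁻⁵×29³ = 7.579 mg/L.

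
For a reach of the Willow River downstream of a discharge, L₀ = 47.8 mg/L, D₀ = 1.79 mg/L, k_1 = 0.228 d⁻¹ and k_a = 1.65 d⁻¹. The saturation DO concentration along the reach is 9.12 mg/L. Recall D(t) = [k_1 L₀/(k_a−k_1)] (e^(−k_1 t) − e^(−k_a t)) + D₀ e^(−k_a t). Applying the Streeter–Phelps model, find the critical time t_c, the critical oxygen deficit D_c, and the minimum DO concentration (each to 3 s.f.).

t_c ≈ 1.20 d; D_c ≈ 5.02 mg/L; min DO ≈ 4.10 mg/L

t_c = [1/(k_a−k_1)] ln[(k_a/k_1)(1 − D₀(k_a−k_1)/(k_1 L₀))]
= [1/(1.65−0.228)] ln[(1.65/0.228)(1 − 1.79×1.422/(0.228×47.8))]
= (1/1.422) ln[7.237 × 0.7664] = 0.7032 × ln(5.547) = 0.7032 × 1.713 = 1.205 d.
L(t_c) = L₀ e^(−k_1 t_c) = 47.8 × 0.7598 = 36.32 mg/L, and at the critical point k_a D_c = k_1 L, so D_c = (0.228/1.65) × 36.32 = 5.019 mg/L.
Minimum DO = C_s − D_c = 9.12 − 5.019 = 4.101 mg/L.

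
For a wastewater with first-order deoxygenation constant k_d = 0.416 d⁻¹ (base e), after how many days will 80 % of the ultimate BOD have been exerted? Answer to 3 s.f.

t ≈ 3.87 d

y/L₀ = 1 − e^(−k_d t) = 0.80 ⇒ e^(−k_d t) = 0.200
t = −ln(0.200) / 0.416 = 1.609 / 0.416 = 3.869 d.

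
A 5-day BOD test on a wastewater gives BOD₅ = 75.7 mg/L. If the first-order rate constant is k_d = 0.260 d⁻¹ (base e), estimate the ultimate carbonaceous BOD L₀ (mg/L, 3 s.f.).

L₀ ≈ 104 mg/L

BOD₅ = L₀(1 − e^(−5k_d)) ⇒ L₀ = BOD₅ / (1 − e^(−5×0.260))
= 75.7 / (1 − 0.2725) = 75.7 / 0.7275 = 104.1 mg/L.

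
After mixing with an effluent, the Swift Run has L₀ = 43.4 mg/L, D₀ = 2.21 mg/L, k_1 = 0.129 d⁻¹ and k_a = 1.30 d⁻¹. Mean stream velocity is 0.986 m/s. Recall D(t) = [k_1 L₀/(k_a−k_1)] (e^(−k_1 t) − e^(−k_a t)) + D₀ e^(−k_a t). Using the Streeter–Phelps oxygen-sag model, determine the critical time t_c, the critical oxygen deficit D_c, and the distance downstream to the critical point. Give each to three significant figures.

t_c ≈ 1.44 d; D_c ≈ 3.58 mg/L; x_c ≈ 123 km

With k_a/k_1 = 10.08 and 1 − D₀(k_a−k_1)/(k_1 L₀) = 0.5378,
t_c = ln(10.08 × 0.5378) / (1.30 − 0.129) = ln(5.419) / 1.171 = 1.690/1.171 = 1.443 d.
L(t_c) = L₀ e^(−k_1 t_c) = 43.4 × 0.8301 = 36.03 mg/L, and at the critical point k_a D_c = k_1 L, so D_c = (0.129/1.30) × 36.03 = 3.575 mg/L.
x_c = v t_c = 0.986 m/s × 1.443 d × 86400 s/d = 122900 m ≈ 123 km.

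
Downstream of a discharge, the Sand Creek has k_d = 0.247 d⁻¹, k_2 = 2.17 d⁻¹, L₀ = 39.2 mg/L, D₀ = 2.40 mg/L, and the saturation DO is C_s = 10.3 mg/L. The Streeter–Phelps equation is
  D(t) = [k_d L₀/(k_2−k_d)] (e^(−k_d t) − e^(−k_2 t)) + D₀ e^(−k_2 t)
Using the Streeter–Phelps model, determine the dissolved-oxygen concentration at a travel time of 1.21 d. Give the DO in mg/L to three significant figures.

DO ≈ 6.76 mg/L

k_d L₀/(k_2−k_d) = 0.247×39.2/(2.17−0.247) = 9.682/1.923 = 5.035 mg/L.
e^(−k_d t) = e^(−0.247×1.210) = 0.7417; e^(−k_2 t) = e^(−2.17×1.210) = 0.07239.
D = 5.035 × (0.7417 − 0.07239) + 2.40 × 0.07239 = 3.370 + 0.1737 = 3.544 mg/L.
DO = C_s − D = 10.3 − 3.544 = 6.756 mg/L.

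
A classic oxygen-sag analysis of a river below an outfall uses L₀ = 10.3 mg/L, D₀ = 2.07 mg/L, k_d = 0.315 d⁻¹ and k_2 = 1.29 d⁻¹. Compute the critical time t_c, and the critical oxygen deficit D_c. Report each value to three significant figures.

t_c ≈ 0.448 d; D_c ≈ 2.18 mg/L

With k_2/k_d = 4.095 and 1 − D₀(k_2−k_d)/(k_d L₀) = 0.3779,
t_c = ln(4.095 × 0.3779) / (1.29 − 0.315) = ln(1.548) / 0.9750 = 0.4368/0.9750 = 0.4480 d.
D_c = (k_d/k_2) L₀ e^(−k_d t_c) = (0.315/1.29) × 10.3 × e^(−0.315×0.4480) = 0.2442 × 10.3 × 0.8684 = 2.184 mg/L.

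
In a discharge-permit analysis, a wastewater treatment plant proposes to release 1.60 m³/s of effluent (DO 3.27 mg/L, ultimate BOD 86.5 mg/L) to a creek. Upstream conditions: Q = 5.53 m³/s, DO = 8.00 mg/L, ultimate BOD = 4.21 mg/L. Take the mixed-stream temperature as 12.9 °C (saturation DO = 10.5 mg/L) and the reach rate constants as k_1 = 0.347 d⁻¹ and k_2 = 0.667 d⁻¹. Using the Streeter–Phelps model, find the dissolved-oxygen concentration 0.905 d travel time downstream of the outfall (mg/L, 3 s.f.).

DO ≈ 4.04 mg/L

Mixed DO = (5.53×8.00 + 1.60×3.27)/(5.53+1.60) = 49.47/7.130 = 6.939 mg/L.
Mixed L₀ = (5.53×4.21 + 1.60×86.5)/(7.130) = 161.7/7.130 = 22.68 mg/L.
Initial deficit D₀ = C_s − DO₀ = 10.5 − 6.939 = 3.561 mg/L.
D(0.905) = [0.347×22.68/(0.667−0.347)](e^(−0.347×0.905) − e^(−0.667×0.905)) + 3.561 e^(−0.667×0.905)
= 24.59 × (0.7305 − 0.5468) + 3.561 × 0.5468 = 6.464 mg/L.
DO = 10.5 − 6.464 = 4.036 mg/L.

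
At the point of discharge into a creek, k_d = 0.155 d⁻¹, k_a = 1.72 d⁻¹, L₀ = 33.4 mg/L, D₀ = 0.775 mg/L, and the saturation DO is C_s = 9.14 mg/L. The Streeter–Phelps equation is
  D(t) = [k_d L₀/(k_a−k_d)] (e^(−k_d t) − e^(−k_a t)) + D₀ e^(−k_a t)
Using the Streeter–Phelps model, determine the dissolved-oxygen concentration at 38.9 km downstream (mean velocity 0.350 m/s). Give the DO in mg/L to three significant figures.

DO ≈ 6.71 mg/L

Travel time t = x/v = 38.9 km / (0.350 m/s) = 38900 m / 0.350 m/s = 111100 s = 1.286 d.
k_d L₀/(k_a−k_d) = 0.155×33.4/(1.72−0.155) = 5.177/1.565 = 3.308 mg/L.
e^(−k_d t) = e^(−0.155×1.286) = 0.8192; e^(−k_a t) = e^(−1.72×1.286) = 0.1094.
D = 3.308 × (0.8192 − 0.1094) + 0.775 × 0.1094 = 2.348 + 0.08480 = 2.433 mg/L.
DO = C_s − D = 9.14 − 2.433 = 6.707 mg/L.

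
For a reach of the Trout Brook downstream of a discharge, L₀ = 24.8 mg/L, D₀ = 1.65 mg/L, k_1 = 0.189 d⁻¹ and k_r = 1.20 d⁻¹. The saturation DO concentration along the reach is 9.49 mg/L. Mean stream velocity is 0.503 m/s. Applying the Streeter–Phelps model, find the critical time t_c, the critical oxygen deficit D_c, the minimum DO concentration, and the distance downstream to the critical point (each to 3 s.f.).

t_c ≈ 1.39 d; D_c ≈ 3.00 mg/L; min DO ≈ 6.49 mg/L; x_c ≈ 60.5 km

With k_r/k_1 = 6.349 and 1 − D₀(k_r−k_1)/(k_1 L₀) = 0.6441,
t_c = ln(6.349 × 0.6441) / (1.20 − 0.189) = ln(4.090) / 1.011 = 1.408/1.011 = 1.393 d.
L(t_c) = L₀ e^(−k_1 t_c) = 24.8 × 0.7685 = 19.06 mg/L, and at the critical point k_r D_c = k_1 L, so D_c = (0.189/1.20) × 19.06 = 3.002 mg/L.
Minimum DO = C_s − D_c = 9.49 − 3.002 = 6.488 mg/L.
x_c = v t_c = 0.503 m/s × 1.393 d × 86400 s/d = 60540 m ≈ 60.5 km.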